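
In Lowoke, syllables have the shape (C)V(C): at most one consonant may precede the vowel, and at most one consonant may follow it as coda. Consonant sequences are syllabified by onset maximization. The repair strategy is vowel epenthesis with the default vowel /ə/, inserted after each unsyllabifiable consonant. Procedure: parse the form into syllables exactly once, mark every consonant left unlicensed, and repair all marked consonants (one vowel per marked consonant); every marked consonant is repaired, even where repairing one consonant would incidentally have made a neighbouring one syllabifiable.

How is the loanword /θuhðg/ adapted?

θuhðəgə

The consonants /ð/, /g/ cannot be parsed into a legal (C)V(C) syllable (at most one coda consonant is licensed; onsets are limited to one consonant).
Epenthesis after each stranded consonant: /ð/ → /ðə/, /g/ → /gə/.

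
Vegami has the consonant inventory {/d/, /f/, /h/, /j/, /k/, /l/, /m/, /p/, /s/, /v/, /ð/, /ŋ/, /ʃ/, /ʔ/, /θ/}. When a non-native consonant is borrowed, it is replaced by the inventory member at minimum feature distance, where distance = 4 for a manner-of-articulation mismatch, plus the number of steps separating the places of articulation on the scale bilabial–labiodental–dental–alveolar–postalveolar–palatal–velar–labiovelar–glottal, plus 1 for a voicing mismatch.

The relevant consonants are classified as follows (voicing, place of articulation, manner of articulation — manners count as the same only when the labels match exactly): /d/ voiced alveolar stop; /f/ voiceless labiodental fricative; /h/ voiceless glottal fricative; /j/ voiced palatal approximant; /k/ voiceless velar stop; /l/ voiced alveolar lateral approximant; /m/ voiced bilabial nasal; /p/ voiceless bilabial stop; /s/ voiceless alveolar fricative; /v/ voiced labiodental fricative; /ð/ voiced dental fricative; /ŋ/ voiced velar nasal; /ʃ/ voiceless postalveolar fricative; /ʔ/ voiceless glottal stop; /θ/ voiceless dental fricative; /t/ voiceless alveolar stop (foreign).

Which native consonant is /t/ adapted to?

/d/ is closest: same manner (stop), place distance 0 (alveolar→alveolar), voicing differs (+1); total 1. Next closest is /k/ at distance 3.

d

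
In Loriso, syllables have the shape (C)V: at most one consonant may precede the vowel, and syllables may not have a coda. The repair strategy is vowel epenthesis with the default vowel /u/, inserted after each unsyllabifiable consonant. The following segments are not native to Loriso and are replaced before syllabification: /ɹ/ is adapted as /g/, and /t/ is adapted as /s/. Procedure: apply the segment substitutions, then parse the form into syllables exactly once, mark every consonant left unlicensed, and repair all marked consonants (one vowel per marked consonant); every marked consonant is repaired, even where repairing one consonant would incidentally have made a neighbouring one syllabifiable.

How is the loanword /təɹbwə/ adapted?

Substitution: /t/ → /s/, /ɹ/ → /g/, giving /səgbwə/.
The consonants /g/, /b/ cannot be parsed into a legal (C)V syllable (no codas are permitted; onsets are limited to one consonant).
Epenthesis after each stranded consonant: /g/ → /gu/, /b/ → /bu/.

səgubuwə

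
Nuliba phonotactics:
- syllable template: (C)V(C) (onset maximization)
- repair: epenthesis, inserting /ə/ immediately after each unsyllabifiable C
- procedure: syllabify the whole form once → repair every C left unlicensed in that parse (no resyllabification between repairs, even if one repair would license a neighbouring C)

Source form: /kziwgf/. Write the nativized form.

Syllabifying with onset maximization leaves /k/, /g/, /f/ stranded (at most one coda consonant is licensed; onsets are limited to one consonant).
Each unlicensed consonant becomes the onset of a new syllable: /k/ → /kə/, /g/ → /gə/, /f/ → /fə/.

kəziwgəfə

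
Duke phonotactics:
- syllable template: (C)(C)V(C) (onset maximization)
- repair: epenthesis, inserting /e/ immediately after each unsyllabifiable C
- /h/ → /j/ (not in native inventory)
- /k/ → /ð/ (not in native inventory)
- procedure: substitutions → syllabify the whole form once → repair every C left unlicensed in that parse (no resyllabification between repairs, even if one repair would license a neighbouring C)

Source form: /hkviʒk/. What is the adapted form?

jeðviʒðe

Substitution: /h/ → /j/, /k/ → /ð/, giving /jðviʒð/.
Syllabifying with onset maximization leaves /j/, /ð/ stranded (at most one coda consonant is licensed; onsets may contain at most 2 consonants).
Each unlicensed consonant becomes the onset of a new syllable: /j/ → /je/, /ð/ → /ðe/.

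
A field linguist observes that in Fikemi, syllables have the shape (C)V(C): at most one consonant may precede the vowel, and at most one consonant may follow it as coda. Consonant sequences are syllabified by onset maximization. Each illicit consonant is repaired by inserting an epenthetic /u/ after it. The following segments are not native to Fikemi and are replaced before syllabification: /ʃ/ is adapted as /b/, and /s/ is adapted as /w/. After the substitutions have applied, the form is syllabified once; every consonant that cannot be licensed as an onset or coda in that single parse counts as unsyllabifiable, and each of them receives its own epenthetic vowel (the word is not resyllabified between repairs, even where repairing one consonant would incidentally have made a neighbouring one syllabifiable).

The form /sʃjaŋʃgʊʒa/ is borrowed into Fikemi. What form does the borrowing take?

wubujaŋbugʊʒa

Substitution: /s/ → /w/, /ʃ/ → /b/, giving /wbjaŋbgʊʒa/.
Syllabifying with onset maximization leaves /w/, /b/, /b/ stranded (at most one coda consonant is licensed; onsets are limited to one consonant).
Inserting the epenthetic vowel yields /w/ → /wu/, /b/ → /bu/, /b/ → /bu/.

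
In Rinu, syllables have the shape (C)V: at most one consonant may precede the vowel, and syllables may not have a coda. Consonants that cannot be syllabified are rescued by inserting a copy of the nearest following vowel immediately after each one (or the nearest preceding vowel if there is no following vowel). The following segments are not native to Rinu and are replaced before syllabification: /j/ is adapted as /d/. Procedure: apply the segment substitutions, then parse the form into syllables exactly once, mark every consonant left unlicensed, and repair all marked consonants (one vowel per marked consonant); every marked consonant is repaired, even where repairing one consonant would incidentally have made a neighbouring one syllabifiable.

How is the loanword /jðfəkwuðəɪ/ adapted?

Substitution: /j/ → /d/, giving /dðfəkwuðəɪ/.
The consonants /d/, /ð/, /k/ cannot be parsed into a legal (C)V syllable (no codas are permitted; onsets are limited to one consonant).
Epenthesis after each stranded consonant: /d/ → /də/, /ð/ → /ðə/, /k/ → /ku/.

dəðəfəkuwuðəɪ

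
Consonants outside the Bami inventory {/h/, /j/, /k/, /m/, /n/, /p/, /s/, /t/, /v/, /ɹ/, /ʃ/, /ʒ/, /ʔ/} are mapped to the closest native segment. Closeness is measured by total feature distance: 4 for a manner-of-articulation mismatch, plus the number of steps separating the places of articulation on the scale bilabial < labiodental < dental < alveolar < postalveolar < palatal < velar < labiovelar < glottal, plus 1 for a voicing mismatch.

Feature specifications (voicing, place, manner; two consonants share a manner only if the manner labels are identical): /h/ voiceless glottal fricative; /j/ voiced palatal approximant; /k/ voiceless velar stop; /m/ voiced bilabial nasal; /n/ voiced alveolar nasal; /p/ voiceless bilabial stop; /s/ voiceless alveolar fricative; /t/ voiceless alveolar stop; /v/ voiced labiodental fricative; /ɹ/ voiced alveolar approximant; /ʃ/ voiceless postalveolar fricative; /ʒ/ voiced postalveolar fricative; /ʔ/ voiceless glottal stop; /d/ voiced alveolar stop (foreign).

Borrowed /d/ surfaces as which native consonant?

t

/t/ is closest: same manner (stop), place distance 0 (alveolar→alveolar), voicing differs (+1); total 1. Next closest is /k/ at distance 4.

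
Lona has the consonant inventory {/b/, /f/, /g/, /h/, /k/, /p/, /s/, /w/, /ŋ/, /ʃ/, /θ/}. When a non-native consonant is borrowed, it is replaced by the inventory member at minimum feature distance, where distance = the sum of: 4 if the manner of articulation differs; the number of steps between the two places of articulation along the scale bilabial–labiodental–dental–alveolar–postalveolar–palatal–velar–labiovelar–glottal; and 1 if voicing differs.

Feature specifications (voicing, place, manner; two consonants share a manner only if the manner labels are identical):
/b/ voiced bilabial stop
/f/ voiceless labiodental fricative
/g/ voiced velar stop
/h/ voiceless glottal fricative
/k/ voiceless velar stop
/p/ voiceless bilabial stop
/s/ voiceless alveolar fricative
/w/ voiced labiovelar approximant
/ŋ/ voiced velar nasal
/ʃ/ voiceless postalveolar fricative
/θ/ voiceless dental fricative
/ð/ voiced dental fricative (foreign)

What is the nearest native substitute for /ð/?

θ

/θ/ is closest: same manner (fricative), place distance 0 (dental→dental), voicing differs (+1); total 1. Next closest is /f/ at distance 2.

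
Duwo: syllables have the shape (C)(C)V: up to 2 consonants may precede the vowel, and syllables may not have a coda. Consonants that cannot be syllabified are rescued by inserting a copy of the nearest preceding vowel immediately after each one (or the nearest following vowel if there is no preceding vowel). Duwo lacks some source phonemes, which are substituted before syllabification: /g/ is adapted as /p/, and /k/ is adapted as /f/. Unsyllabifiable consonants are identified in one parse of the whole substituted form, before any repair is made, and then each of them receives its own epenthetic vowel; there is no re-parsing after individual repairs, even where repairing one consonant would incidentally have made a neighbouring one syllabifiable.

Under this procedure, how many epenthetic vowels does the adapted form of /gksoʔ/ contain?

After substitution the input is /pfsoʔ/.
The unsyllabifiable consonants are /p/, /ʔ/; each receives one epenthetic vowel.

2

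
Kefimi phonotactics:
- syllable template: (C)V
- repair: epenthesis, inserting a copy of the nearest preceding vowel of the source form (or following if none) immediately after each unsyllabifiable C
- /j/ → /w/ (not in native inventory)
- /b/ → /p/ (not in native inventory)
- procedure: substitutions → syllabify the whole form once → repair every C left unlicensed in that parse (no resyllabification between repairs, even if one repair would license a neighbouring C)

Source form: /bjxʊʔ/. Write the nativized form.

Substitution: /b/ → /p/, /j/ → /w/, giving /pwxʊʔ/.
Under (C)V, the unsyllabifiable consonants are /p/, /w/, /ʔ/ (no codas are permitted; onsets are limited to one consonant).
Each unlicensed consonant becomes the onset of a new syllable: /p/ → /pʊ/, /w/ → /wʊ/, /ʔ/ → /ʔʊ/.

pʊwʊxʊʔʊ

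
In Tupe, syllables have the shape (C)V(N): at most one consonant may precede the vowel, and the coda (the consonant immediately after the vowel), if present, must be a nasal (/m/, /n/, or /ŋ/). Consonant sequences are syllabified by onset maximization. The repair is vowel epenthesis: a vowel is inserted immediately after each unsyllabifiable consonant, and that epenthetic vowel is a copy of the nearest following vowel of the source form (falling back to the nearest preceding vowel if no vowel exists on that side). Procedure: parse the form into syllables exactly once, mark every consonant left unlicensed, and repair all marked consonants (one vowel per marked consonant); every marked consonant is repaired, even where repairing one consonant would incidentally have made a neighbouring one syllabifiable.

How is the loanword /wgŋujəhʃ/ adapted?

wuguŋujəhəʃə

Syllabifying with onset maximization leaves /w/, /g/, /h/, /ʃ/ stranded (only a nasal (/m/, /n/, or /ŋ/) is licensed in coda position; onsets are limited to one consonant).
Epenthesis after each stranded consonant: /w/ → /wu/, /g/ → /gu/, /h/ → /hə/, /ʃ/ → /ʃə/.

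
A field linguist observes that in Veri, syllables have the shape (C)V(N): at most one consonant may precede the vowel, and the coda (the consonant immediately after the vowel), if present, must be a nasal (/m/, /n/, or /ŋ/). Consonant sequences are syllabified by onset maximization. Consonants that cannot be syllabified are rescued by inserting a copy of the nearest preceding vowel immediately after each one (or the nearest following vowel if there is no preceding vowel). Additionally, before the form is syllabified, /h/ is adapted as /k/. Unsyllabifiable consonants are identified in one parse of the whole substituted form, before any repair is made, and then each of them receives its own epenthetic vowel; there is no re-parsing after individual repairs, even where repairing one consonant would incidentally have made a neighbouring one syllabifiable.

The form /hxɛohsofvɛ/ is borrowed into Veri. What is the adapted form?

kɛxɛokosofovɛ

Substitution: /h/ → /k/, giving /kxɛoksofvɛ/.
Under (C)V(N), the unsyllabifiable consonants are /k/, /k/, /f/ (only a nasal (/m/, /n/, or /ŋ/) is licensed in coda position; onsets are limited to one consonant).
Epenthesis after each stranded consonant: /k/ → /kɛ/, /k/ → /ko/, /f/ → /fo/.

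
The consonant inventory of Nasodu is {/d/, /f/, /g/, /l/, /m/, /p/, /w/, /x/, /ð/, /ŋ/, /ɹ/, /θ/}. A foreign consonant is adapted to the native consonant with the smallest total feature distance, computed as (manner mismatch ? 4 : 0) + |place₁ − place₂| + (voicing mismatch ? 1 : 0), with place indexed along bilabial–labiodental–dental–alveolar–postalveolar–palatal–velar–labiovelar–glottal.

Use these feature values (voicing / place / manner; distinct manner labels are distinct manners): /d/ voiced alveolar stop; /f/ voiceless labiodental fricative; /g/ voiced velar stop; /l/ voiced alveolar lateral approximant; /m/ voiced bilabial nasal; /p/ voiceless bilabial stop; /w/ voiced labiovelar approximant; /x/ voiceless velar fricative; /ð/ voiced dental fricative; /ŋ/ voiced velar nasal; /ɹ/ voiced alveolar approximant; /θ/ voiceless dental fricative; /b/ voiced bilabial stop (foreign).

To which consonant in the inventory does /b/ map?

/p/ is closest: same manner (stop), place distance 0 (bilabial→bilabial), voicing differs (+1); total 1. Next closest is /d/ at distance 3.

p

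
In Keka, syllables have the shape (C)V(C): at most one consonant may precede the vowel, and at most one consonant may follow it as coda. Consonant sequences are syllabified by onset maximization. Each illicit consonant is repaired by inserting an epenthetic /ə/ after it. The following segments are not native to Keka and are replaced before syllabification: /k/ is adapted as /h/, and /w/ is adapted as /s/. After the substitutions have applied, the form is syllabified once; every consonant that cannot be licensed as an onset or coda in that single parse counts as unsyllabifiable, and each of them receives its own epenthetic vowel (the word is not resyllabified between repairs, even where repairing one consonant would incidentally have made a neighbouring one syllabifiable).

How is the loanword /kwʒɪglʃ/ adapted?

Substitution: /k/ → /h/, /w/ → /s/, giving /hsʒɪglʃ/.
Syllabifying with onset maximization leaves /h/, /s/, /l/, /ʃ/ stranded (at most one coda consonant is licensed; onsets are limited to one consonant).
Epenthesis after each stranded consonant: /h/ → /hə/, /s/ → /sə/, /l/ → /lə/, /ʃ/ → /ʃə/.

həsəʒɪgləʃə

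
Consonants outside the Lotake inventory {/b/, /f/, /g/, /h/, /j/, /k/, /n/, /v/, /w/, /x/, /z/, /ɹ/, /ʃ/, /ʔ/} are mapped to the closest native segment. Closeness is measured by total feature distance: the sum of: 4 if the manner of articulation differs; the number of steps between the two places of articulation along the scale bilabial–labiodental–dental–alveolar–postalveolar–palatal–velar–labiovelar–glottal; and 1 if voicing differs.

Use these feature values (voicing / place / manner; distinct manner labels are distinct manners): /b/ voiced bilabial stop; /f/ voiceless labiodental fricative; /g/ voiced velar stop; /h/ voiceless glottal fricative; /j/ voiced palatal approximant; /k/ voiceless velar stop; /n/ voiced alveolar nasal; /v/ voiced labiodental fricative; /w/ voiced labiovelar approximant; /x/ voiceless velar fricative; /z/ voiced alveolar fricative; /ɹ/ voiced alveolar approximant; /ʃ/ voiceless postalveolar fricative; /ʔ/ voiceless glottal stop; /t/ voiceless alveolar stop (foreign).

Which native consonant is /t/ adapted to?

/k/ is closest: same manner (stop), place distance 3 (alveolar→velar), same voicing; total 3. Next closest is /b/ at distance 4.

k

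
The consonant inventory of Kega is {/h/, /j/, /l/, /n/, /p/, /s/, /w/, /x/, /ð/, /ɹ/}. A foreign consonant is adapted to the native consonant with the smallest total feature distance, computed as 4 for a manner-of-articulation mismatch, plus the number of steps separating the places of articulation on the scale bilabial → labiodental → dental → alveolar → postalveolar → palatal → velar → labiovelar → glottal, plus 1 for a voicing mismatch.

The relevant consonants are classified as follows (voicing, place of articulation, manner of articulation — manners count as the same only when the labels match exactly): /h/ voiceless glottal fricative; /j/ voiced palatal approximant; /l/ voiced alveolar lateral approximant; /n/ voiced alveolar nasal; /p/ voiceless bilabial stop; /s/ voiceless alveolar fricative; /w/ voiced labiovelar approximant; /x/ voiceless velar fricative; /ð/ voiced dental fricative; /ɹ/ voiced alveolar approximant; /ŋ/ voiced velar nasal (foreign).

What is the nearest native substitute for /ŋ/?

n

/n/ is closest: same manner (nasal), place distance 3 (velar→alveolar), same voicing; total 3. Next closest is /j/ at distance 5.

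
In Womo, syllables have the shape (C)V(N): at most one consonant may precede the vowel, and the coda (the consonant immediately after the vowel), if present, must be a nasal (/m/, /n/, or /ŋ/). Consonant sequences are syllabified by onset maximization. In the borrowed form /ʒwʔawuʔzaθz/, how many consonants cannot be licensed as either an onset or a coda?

5

Syllabifying with onset maximization leaves /ʒ/, /w/, /ʔ/, /θ/, /z/ stranded (only a nasal (/m/, /n/, or /ŋ/) is licensed in coda position; onsets are limited to one consonant).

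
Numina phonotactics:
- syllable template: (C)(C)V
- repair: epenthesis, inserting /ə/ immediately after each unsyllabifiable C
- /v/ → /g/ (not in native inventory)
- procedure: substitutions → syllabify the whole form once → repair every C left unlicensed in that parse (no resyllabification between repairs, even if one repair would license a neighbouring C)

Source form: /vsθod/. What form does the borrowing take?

Substitution: /v/ → /g/, giving /gsθod/.
Under (C)(C)V, the unsyllabifiable consonants are /g/, /d/ (no codas are permitted; onsets may contain at most 2 consonants).
Inserting the epenthetic vowel yields /g/ → /gə/, /d/ → /də/.

gəsθodə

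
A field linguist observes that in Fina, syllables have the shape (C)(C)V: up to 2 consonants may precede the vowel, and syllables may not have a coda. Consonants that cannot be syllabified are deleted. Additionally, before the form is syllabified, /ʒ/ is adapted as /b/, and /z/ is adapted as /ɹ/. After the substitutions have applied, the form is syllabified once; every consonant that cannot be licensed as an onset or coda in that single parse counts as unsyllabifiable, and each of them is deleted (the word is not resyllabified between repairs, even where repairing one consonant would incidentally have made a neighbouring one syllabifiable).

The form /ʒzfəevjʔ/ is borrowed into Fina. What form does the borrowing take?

Substitution: /ʒ/ → /b/, /z/ → /ɹ/, giving /bɹfəevjʔ/.
The consonants /b/, /v/, /j/, /ʔ/ cannot be parsed into a legal (C)(C)V syllable (no codas are permitted; onsets may contain at most 2 consonants).
Deleting the stranded consonants removes /b/, /v/, /j/, /ʔ/.

ɹfəe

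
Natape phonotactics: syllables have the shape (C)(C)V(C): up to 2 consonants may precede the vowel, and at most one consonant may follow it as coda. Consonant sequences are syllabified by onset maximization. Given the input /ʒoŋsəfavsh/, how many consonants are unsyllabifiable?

Syllabifying with onset maximization leaves /s/, /h/ stranded (at most one coda consonant is licensed; onsets may contain at most 2 consonants).

2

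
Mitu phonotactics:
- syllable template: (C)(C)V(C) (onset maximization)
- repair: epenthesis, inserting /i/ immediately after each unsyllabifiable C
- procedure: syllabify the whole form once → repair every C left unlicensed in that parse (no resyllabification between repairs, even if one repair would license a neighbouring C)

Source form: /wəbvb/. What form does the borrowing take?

wəbvibi

Under (C)(C)V(C), the unsyllabifiable consonants are /v/, /b/ (at most one coda consonant is licensed; onsets may contain at most 2 consonants).
Epenthesis after each stranded consonant: /v/ → /vi/, /b/ → /bi/.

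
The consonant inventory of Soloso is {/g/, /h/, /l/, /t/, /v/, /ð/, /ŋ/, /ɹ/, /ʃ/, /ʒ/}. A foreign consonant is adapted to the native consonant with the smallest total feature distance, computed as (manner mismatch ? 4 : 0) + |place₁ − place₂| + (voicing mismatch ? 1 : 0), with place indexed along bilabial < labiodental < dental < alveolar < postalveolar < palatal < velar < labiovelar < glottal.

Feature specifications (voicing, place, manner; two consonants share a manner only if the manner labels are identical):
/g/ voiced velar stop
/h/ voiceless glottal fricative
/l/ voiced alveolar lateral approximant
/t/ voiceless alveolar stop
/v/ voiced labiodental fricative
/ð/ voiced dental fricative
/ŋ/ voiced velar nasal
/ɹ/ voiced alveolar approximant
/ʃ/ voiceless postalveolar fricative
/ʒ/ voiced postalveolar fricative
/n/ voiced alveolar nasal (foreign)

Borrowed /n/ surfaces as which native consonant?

/ŋ/ is closest: same manner (nasal), place distance 3 (alveolar→velar), same voicing; total 3. Next closest is /l/ at distance 4.

ŋ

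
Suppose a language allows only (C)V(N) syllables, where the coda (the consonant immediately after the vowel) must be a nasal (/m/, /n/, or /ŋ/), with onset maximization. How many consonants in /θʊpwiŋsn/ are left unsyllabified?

3

Syllabifying with onset maximization leaves /p/, /s/, /n/ stranded (only a nasal (/m/, /n/, or /ŋ/) is licensed in coda position; onsets are limited to one consonant).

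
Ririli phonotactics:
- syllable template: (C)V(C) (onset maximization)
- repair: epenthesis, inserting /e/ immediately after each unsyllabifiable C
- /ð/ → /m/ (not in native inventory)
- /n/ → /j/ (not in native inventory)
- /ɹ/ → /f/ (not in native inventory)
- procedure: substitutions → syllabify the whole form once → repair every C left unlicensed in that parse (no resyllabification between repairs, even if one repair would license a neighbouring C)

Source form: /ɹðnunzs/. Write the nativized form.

femejujzese

Substitution: /ɹ/ → /f/, /ð/ → /m/, /n/ → /j/, giving /fmjujzs/.
Syllabifying with onset maximization leaves /f/, /m/, /z/, /s/ stranded (at most one coda consonant is licensed; onsets are limited to one consonant).
Each unlicensed consonant becomes the onset of a new syllable: /f/ → /fe/, /m/ → /me/, /z/ → /ze/, /s/ → /se/.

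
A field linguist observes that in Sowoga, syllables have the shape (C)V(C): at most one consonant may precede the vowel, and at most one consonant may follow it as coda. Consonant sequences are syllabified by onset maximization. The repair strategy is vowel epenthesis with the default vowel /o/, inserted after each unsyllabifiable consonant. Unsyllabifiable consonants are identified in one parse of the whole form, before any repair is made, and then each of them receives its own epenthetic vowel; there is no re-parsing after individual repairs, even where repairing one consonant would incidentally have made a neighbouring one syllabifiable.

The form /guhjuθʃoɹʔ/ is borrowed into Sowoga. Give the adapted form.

Under (C)V(C), the unsyllabifiable consonants are /ʔ/ (at most one coda consonant is licensed; onsets are limited to one consonant).
Inserting the epenthetic vowel yields /ʔ/ → /ʔo/.

guhjuθʃoɹʔo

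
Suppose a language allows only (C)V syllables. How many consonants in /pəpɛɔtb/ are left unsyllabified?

Syllabifying with onset maximization leaves /t/, /b/ stranded (no codas are permitted; onsets are limited to one consonant).

2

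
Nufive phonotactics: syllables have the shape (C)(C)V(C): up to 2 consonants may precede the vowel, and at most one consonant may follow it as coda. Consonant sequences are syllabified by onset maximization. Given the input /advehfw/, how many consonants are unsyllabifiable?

2

The consonants /f/, /w/ cannot be parsed into a legal (C)(C)V(C) syllable (at most one coda consonant is licensed; onsets may contain at most 2 consonants).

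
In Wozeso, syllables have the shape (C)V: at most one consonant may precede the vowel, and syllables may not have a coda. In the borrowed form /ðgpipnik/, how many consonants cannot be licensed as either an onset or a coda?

Under (C)V, the unsyllabifiable consonants are /ð/, /g/, /p/, /k/ (no codas are permitted; onsets are limited to one consonant).

4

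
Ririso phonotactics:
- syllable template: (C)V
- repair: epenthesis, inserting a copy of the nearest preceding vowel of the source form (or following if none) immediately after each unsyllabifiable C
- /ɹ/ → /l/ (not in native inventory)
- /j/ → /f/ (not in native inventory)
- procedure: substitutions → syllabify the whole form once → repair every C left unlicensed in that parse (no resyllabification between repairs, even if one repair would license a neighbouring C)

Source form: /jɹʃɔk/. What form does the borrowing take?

fɔlɔʃɔkɔ

Substitution: /j/ → /f/, /ɹ/ → /l/, giving /flʃɔk/.
Under (C)V, the unsyllabifiable consonants are /f/, /l/, /k/ (no codas are permitted; onsets are limited to one consonant).
Inserting the epenthetic vowel yields /f/ → /fɔ/, /l/ → /lɔ/, /k/ → /kɔ/.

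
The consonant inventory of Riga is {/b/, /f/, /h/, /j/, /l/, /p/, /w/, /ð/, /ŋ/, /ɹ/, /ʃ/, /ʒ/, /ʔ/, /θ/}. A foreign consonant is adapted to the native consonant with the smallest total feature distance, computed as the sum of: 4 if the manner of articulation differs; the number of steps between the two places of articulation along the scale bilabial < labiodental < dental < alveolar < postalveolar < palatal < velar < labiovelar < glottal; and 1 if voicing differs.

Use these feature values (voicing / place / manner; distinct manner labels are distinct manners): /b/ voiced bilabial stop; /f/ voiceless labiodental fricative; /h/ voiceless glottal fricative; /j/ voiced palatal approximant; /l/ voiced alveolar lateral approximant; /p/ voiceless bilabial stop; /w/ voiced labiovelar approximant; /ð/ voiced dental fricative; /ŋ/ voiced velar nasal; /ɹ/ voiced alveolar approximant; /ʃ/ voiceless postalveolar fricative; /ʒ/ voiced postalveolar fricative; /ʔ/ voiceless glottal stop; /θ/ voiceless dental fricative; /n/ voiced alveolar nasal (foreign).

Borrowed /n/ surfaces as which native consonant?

/ŋ/ is closest: same manner (nasal), place distance 3 (alveolar→velar), same voicing; total 3. Next closest is /l/ at distance 4.

ŋ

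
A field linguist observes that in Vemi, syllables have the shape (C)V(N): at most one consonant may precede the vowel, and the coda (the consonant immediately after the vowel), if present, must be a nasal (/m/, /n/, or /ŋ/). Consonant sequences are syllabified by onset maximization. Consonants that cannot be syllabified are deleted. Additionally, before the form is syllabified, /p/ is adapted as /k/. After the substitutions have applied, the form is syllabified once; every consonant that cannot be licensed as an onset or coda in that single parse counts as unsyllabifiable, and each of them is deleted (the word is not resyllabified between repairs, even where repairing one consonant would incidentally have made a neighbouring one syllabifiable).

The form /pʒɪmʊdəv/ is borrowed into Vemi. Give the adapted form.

Substitution: /p/ → /k/, giving /kʒɪmʊdəv/.
Under (C)V(N), the unsyllabifiable consonants are /k/, /v/ (only a nasal (/m/, /n/, or /ŋ/) is licensed in coda position; onsets are limited to one consonant).
Deleting the stranded consonants removes /k/, /v/.

ʒɪmʊdə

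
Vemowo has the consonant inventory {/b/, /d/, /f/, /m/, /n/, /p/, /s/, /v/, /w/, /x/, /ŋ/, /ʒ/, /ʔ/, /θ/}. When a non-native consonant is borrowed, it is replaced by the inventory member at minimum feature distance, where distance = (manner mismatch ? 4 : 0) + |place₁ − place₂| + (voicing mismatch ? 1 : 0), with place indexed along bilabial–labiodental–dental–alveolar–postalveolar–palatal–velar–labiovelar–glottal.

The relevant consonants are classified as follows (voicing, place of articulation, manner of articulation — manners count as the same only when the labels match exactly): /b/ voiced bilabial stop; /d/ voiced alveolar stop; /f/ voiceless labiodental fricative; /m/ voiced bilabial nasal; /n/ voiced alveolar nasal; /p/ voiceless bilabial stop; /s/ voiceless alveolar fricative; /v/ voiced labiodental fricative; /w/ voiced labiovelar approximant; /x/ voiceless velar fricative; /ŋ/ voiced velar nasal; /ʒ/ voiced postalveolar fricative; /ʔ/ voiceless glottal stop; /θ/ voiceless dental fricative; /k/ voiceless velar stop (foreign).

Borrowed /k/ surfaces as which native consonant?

ʔ

/ʔ/ is closest: same manner (stop), place distance 2 (velar→glottal), same voicing; total 2. Next closest is /d/ at distance 4.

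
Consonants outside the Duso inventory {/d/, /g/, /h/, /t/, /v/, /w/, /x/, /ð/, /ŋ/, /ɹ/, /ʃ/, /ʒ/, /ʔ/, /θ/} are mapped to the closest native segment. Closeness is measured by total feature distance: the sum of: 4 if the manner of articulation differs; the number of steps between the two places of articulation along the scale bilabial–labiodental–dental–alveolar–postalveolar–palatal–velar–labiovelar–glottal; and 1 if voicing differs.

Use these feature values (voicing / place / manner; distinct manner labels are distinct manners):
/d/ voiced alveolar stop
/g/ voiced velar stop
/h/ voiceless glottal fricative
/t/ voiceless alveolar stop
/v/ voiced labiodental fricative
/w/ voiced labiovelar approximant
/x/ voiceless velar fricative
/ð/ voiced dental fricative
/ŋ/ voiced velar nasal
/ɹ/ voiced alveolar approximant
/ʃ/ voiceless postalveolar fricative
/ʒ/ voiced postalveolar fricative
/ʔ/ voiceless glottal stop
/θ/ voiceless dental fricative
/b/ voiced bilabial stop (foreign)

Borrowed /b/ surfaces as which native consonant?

/d/ is closest: same manner (stop), place distance 3 (bilabial→alveolar), same voicing; total 3. Next closest is /t/ at distance 4.

d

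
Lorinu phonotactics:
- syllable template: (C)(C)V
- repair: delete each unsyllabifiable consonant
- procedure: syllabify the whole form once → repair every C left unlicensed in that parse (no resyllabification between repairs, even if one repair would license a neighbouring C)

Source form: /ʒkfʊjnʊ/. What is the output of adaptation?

kfʊjnʊ

Under (C)(C)V, the unsyllabifiable consonants are /ʒ/ (no codas are permitted; onsets may contain at most 2 consonants).
Deleting the stranded consonants removes /ʒ/.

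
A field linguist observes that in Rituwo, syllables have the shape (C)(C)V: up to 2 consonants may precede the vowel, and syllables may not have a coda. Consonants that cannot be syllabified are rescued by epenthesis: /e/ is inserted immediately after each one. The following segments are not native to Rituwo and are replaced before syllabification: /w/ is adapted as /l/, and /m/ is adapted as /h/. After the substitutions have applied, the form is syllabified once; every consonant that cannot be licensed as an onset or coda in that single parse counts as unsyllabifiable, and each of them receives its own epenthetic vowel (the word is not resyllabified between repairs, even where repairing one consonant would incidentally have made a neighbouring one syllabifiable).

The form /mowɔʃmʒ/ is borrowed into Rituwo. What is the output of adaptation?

holɔʃeheʒe

Substitution: /m/ → /h/, /w/ → /l/, giving /holɔʃhʒ/.
Syllabifying with onset maximization leaves /ʃ/, /h/, /ʒ/ stranded (no codas are permitted; onsets may contain at most 2 consonants).
Each unlicensed consonant becomes the onset of a new syllable: /ʃ/ → /ʃe/, /h/ → /he/, /ʒ/ → /ʒe/.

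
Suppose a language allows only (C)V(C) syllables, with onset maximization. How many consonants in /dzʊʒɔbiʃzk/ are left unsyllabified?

Under (C)V(C), the unsyllabifiable consonants are /d/, /z/, /k/ (at most one coda consonant is licensed; onsets are limited to one consonant).

3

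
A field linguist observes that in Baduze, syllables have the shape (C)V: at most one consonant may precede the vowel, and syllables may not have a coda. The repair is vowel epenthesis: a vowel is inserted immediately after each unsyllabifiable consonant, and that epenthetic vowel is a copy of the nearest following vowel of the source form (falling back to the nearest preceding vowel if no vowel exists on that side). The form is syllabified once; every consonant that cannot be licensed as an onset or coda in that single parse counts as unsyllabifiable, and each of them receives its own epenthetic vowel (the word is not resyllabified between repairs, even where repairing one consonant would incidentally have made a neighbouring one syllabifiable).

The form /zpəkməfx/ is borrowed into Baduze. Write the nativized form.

Under (C)V, the unsyllabifiable consonants are /z/, /k/, /f/, /x/ (no codas are permitted; onsets are limited to one consonant).
Each unlicensed consonant becomes the onset of a new syllable: /z/ → /zə/, /k/ → /kə/, /f/ → /fə/, /x/ → /xə/.

zəpəkəməfəxə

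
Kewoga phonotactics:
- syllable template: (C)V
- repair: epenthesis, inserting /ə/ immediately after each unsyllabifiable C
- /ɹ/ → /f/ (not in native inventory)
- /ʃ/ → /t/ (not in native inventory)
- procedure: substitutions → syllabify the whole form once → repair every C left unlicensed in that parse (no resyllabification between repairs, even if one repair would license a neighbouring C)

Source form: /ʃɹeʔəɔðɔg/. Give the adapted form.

təfeʔəɔðɔgə

Substitution: /ʃ/ → /t/, /ɹ/ → /f/, giving /tfeʔəɔðɔg/.
Under (C)V, the unsyllabifiable consonants are /t/, /g/ (no codas are permitted; onsets are limited to one consonant).
Inserting the epenthetic vowel yields /t/ → /tə/, /g/ → /gə/.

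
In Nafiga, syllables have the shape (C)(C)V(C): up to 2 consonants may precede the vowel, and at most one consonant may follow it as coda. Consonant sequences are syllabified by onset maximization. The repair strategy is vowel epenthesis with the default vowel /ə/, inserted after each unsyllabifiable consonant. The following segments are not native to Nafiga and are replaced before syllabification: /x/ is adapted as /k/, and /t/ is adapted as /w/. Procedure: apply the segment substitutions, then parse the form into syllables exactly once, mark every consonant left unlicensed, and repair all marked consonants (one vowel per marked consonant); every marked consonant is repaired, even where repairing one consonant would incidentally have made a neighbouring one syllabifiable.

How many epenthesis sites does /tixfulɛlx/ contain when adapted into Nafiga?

1

After substitution the input is /wikfulɛlk/.
The unsyllabifiable consonants are /k/; each receives one epenthetic vowel.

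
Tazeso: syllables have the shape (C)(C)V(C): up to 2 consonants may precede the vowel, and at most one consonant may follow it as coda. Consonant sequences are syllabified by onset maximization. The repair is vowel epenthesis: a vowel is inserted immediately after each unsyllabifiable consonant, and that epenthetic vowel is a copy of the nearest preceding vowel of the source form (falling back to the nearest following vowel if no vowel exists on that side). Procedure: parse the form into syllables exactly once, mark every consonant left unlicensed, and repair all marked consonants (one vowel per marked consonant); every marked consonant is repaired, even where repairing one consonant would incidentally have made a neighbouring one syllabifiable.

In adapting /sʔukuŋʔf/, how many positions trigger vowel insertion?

The unsyllabifiable consonants are /ʔ/, /f/; each receives one epenthetic vowel.

2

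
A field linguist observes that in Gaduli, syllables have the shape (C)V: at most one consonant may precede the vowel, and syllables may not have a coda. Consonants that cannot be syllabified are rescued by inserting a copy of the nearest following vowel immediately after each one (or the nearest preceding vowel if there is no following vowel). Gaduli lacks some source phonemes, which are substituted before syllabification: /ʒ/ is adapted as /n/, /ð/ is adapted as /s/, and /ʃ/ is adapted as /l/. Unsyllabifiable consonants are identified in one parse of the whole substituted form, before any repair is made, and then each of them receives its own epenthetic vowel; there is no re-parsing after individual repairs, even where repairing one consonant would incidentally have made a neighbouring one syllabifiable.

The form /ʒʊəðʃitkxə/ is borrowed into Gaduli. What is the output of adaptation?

nʊəsilitəkəxə

Substitution: /ʒ/ → /n/, /ð/ → /s/, /ʃ/ → /l/, giving /nʊəslitkxə/.
Syllabifying with onset maximization leaves /s/, /t/, /k/ stranded (no codas are permitted; onsets are limited to one consonant).
Epenthesis after each stranded consonant: /s/ → /si/, /t/ → /tə/, /k/ → /kə/.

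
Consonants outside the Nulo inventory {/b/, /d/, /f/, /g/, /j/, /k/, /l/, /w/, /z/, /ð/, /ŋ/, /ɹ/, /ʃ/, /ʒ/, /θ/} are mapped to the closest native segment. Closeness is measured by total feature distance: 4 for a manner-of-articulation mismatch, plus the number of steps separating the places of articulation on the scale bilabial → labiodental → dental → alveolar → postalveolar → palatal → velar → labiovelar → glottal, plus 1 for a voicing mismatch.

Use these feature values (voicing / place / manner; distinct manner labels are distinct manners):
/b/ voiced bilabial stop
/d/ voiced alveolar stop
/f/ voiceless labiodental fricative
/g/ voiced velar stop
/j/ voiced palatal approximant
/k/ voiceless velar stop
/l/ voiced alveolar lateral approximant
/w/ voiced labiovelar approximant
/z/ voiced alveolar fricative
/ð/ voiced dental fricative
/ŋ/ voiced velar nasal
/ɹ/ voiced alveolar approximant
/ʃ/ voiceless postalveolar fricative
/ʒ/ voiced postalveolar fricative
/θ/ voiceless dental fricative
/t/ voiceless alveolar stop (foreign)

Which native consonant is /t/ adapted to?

d

/d/ is closest: same manner (stop), place distance 0 (alveolar→alveolar), voicing differs (+1); total 1. Next closest is /k/ at distance 3.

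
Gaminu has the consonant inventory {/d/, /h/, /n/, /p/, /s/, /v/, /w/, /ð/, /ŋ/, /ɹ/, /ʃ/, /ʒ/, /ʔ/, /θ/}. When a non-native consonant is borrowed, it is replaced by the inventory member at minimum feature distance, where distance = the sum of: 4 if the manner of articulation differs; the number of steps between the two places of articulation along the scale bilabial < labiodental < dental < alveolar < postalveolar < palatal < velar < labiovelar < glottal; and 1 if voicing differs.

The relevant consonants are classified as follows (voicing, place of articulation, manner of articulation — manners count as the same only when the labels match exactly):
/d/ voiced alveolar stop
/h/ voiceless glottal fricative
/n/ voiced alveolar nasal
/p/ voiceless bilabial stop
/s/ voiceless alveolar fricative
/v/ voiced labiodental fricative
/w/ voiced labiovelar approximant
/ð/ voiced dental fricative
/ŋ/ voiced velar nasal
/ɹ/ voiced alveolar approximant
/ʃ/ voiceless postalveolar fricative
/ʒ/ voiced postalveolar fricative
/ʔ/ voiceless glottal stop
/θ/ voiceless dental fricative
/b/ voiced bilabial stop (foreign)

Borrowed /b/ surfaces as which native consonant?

/p/ is closest: same manner (stop), place distance 0 (bilabial→bilabial), voicing differs (+1); total 1. Next closest is /d/ at distance 3.

p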